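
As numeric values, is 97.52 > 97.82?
False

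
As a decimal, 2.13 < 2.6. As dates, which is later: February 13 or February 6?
February 13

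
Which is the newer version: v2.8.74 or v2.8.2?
v2.8.74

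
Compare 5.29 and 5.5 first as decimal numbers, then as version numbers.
As decimals: 5.29 < 5.5. As versions: v5.29 > v5.5 (minor version 29 > 5).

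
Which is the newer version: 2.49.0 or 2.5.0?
2.49.0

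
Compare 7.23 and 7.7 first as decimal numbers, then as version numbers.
As decimals: 7.23 < 7.7. As versions: v7.23 > v7.7 (minor version 23 > 7).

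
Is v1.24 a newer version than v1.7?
Yes. Version numbers are compared segment by segment as integers, not as decimals: minor version 24 > 7, so v1.24 > v1.7 (even though the decimal 1.24 < 1.7).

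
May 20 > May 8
True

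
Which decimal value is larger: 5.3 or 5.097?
5.3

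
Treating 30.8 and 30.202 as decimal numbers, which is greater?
30.8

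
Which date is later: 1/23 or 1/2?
1/23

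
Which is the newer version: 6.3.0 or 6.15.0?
6.15.0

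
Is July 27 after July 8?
Yes. Day 27 comes after day 8 in July — this is a date comparison, not a decimal one (the decimal 7.27 would be smaller than 7.8).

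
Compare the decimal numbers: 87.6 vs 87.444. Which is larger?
87.6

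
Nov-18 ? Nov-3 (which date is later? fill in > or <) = >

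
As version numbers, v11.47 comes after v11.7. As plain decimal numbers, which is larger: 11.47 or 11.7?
11.7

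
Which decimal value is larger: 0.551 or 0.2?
0.551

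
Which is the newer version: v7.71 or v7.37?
v7.71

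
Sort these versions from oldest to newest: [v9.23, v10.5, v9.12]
[v9.12, v9.23, v10.5]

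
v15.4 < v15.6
True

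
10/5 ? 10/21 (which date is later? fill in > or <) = <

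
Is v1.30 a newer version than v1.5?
Yes. Version numbers are compared segment by segment as integers, not as decimals: minor version 30 > 5, so v1.30 > v1.5 (even though the decimal 1.30 < 1.5).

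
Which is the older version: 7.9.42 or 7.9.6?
7.9.6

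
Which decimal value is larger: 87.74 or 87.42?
87.74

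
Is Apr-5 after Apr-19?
No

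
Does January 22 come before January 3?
No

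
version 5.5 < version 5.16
True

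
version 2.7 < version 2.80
True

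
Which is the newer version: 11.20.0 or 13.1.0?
13.1.0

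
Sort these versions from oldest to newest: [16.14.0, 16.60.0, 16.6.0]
[16.6.0, 16.14.0, 16.60.0]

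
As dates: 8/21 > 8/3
True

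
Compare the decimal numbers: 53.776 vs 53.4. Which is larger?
53.776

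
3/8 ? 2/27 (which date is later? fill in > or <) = >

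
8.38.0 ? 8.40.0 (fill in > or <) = <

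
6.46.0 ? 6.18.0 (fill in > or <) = >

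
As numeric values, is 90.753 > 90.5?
True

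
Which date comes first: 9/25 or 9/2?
9/2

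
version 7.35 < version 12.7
True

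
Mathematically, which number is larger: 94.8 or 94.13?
94.8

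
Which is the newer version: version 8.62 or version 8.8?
version 8.62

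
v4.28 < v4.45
True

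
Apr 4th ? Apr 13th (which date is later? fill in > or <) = <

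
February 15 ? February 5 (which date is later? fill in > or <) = >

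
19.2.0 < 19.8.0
True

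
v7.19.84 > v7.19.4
True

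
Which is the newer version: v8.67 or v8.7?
v8.67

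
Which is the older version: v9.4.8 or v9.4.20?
v9.4.8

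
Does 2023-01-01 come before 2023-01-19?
Yes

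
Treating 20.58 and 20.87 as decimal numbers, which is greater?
20.87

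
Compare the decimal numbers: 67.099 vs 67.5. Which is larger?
67.5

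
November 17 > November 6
True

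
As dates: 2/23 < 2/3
False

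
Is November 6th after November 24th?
No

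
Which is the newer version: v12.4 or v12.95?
v12.95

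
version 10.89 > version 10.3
True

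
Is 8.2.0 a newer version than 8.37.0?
No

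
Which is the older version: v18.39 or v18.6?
v18.6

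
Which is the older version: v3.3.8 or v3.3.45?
v3.3.8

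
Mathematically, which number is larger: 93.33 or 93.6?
93.6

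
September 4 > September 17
False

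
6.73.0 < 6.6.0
False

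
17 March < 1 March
False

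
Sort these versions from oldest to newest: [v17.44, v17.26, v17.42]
[v17.26, v17.42, v17.44]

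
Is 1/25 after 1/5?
Yes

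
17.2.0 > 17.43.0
False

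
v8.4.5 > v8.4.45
False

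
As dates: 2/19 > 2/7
True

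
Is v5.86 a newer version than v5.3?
Yes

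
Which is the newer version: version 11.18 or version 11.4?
version 11.18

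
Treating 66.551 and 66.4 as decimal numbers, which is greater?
66.551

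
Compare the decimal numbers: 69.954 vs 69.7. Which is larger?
69.954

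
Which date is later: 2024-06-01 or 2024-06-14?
2024-06-14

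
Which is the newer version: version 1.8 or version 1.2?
version 1.8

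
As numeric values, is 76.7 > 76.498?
True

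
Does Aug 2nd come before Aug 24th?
Yes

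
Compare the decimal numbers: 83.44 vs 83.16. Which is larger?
83.44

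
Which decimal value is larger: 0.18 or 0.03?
0.18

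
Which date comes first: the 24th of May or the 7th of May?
the 7th of May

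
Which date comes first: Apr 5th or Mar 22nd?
Mar 22nd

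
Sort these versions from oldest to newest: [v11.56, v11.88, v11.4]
[v11.4, v11.56, v11.88]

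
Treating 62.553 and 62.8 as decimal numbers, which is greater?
62.8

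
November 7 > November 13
False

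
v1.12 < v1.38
True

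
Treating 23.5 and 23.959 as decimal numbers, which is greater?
23.959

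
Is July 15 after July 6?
Yes. Day 15 comes after day 6 in July — this is a date comparison, not a decimal one (the decimal 7.15 would be smaller than 7.6).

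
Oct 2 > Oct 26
False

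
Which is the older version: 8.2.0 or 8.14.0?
8.2.0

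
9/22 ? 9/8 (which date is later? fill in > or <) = >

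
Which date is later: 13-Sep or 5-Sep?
13-Sep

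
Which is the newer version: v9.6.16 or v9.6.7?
v9.6.16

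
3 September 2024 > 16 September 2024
False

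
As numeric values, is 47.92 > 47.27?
True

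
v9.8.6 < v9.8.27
True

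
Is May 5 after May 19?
No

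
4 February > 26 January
True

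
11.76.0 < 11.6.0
False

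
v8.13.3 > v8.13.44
False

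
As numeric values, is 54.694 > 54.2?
True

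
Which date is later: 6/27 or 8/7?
8/7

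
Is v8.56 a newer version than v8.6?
Yes. Version numbers are compared segment by segment as integers, not as decimals: minor version 56 > 6, so v8.56 > v8.6 (even though the decimal 8.56 < 8.6).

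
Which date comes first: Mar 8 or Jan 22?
Jan 22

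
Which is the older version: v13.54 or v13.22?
v13.22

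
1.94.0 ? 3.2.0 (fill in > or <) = <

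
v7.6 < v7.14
True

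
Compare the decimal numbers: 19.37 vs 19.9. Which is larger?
19.9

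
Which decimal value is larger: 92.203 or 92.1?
92.203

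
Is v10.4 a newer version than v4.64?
Yes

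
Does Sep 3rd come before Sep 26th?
Yes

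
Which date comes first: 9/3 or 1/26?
1/26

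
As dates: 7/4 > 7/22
False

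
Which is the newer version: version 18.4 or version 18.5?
version 18.5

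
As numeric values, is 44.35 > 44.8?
False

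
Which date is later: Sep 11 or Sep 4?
Sep 11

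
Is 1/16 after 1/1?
Yes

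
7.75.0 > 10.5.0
False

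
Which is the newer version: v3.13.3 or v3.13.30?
v3.13.30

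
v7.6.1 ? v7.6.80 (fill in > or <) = <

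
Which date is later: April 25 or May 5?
May 5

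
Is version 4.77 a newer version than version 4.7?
Yes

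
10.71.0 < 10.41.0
False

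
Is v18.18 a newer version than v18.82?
No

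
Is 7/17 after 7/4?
Yes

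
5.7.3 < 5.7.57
True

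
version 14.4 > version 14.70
False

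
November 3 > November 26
False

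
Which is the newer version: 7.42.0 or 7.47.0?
7.47.0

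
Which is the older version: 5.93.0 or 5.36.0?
5.36.0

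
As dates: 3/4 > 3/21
False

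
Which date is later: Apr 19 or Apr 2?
Apr 19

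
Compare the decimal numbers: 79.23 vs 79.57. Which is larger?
79.57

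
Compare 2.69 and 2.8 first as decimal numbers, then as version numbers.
As decimals: 2.69 < 2.8. As versions: v2.69 > v2.8 (minor version 69 > 8).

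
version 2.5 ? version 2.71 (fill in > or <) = <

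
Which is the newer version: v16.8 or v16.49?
v16.49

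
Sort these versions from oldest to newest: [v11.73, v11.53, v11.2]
[v11.2, v11.53, v11.73]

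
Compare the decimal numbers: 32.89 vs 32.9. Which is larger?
32.9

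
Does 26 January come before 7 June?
Yes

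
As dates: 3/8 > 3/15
False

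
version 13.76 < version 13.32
False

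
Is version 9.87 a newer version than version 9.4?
Yes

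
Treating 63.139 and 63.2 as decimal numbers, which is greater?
63.2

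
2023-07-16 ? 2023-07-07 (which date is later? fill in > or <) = >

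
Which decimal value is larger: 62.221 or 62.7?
62.7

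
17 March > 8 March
True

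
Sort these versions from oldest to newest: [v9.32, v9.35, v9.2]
[v9.2, v9.32, v9.35]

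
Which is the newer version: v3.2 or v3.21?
v3.21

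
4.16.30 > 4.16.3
True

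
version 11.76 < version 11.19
False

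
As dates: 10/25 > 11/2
False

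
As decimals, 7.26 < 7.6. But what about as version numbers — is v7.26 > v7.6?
True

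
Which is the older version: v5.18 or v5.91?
v5.18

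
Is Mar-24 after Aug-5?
No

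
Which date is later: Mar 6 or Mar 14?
Mar 14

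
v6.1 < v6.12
True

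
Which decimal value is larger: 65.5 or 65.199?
65.5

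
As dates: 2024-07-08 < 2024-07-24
True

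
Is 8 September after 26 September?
No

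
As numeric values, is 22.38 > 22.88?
False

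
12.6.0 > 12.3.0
True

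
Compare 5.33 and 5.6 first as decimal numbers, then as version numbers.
As decimals: 5.33 < 5.6. As versions: v5.33 > v5.6 (minor version 33 > 6).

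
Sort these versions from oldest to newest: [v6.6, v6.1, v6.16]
[v6.1, v6.6, v6.16]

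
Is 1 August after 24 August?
No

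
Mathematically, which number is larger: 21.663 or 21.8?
21.8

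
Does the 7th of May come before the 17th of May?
Yes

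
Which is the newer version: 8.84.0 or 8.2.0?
8.84.0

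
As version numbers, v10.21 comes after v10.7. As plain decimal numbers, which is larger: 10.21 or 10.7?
10.7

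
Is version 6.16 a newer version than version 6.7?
Yes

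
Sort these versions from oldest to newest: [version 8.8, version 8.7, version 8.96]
[version 8.7, version 8.8, version 8.96]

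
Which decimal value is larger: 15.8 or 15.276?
15.8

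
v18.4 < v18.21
True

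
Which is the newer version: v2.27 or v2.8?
v2.27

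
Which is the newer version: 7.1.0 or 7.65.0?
7.65.0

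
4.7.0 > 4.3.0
True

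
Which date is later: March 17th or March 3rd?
March 17th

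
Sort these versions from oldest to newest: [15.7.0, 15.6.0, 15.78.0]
[15.6.0, 15.7.0, 15.78.0]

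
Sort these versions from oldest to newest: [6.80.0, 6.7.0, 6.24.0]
[6.7.0, 6.24.0, 6.80.0]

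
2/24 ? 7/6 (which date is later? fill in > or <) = <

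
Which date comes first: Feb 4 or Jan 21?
Jan 21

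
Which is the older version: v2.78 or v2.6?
v2.6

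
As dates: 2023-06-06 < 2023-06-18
True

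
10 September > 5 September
True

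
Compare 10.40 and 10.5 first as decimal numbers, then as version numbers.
As decimals: 10.40 < 10.5. As versions: v10.40 > v10.5 (minor version 40 > 5).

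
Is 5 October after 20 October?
No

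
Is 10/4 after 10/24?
No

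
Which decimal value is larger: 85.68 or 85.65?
85.68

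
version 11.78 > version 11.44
True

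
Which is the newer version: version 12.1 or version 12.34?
version 12.34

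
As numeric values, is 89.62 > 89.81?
False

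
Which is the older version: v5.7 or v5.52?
v5.7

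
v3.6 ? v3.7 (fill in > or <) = <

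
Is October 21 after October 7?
Yes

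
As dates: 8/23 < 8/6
False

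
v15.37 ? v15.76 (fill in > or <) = <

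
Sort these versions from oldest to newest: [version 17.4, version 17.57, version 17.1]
[version 17.1, version 17.4, version 17.57]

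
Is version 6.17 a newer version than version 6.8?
Yes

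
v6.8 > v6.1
True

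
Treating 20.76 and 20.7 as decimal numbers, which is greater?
20.76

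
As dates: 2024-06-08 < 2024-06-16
True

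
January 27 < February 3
True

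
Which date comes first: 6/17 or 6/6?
6/6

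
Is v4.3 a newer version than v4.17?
No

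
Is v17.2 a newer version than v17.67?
No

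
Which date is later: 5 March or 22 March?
22 March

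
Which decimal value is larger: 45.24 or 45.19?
45.24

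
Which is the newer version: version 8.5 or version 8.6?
version 8.6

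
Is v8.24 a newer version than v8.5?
Yes. Version numbers are compared segment by segment as integers, not as decimals: minor version 24 > 5, so v8.24 > v8.5 (even though the decimal 8.24 < 8.5).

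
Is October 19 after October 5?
Yes. Day 19 comes after day 5 in October — this is a date comparison, not a decimal one (the decimal 10.19 would be smaller than 10.5).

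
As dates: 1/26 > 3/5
False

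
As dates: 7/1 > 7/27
False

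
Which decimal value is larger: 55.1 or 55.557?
55.557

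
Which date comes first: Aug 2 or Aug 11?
Aug 2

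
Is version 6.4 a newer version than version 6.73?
No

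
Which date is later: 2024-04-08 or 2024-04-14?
2024-04-14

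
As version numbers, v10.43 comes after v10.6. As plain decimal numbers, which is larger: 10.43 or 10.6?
10.6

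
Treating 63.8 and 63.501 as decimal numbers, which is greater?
63.8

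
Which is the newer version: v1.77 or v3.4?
v3.4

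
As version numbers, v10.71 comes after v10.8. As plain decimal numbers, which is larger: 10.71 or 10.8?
10.8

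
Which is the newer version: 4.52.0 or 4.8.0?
4.52.0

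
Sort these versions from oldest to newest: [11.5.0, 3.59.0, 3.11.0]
[3.11.0, 3.59.0, 11.5.0]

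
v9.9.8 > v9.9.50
False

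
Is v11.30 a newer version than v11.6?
Yes. Version numbers are compared segment by segment as integers, not as decimals: minor version 30 > 6, so v11.30 > v11.6 (even though the decimal 11.30 < 11.6).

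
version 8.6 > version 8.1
True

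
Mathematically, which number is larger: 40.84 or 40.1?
40.84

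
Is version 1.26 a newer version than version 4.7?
No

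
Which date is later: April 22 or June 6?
June 6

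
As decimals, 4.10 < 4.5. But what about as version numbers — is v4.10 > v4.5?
True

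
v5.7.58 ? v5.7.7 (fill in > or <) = >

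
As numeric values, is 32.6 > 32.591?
True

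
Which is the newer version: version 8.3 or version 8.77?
version 8.77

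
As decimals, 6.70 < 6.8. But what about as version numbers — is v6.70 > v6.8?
True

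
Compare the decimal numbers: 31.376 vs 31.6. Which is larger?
31.6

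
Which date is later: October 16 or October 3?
October 16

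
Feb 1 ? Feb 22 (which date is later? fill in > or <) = <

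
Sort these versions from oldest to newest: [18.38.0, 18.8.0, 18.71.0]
[18.8.0, 18.38.0, 18.71.0]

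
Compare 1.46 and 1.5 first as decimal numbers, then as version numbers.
As decimals: 1.46 < 1.5. As versions: v1.46 > v1.5 (minor version 46 > 5).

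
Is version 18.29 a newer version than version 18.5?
Yes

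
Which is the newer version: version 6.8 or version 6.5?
version 6.8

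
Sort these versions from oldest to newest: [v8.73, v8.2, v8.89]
[v8.2, v8.73, v8.89]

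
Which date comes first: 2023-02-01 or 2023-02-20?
2023-02-01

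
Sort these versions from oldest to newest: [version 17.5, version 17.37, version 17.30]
[version 17.5, version 17.30, version 17.37]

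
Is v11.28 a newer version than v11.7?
Yes. Version numbers are compared segment by segment as integers, not as decimals: minor version 28 > 7, so v11.28 > v11.7 (even though the decimal 11.28 < 11.7).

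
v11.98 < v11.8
False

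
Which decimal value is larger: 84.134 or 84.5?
84.5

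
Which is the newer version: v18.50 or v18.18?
v18.50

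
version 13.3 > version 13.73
False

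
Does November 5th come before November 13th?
Yes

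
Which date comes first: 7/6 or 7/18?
7/6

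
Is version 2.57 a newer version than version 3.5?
No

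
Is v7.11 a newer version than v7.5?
Yes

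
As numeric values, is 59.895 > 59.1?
True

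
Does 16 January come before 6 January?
No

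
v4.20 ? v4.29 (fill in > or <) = <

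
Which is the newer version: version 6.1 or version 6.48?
version 6.48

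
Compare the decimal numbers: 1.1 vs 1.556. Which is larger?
1.556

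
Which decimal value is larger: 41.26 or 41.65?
41.65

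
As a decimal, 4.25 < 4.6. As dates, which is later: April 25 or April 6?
April 25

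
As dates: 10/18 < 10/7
False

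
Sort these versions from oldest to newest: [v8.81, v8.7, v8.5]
[v8.5, v8.7, v8.81]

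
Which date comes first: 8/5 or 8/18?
8/5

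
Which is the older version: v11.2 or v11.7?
v11.2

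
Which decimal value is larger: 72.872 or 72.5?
72.872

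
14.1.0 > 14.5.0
False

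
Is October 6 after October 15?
No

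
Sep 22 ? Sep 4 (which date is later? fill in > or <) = >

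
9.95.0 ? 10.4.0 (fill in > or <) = <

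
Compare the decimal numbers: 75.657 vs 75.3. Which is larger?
75.657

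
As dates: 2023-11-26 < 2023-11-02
False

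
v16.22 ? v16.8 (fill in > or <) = >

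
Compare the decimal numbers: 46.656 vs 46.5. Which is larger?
46.656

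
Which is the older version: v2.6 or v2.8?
v2.6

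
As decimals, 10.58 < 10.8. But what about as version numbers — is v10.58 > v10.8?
True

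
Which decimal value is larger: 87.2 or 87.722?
87.722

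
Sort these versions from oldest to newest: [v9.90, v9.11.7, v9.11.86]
[v9.11.7, v9.11.86, v9.90]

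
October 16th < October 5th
False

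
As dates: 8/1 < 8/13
True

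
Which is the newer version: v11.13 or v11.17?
v11.17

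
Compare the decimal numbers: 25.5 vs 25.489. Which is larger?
25.5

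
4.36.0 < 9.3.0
True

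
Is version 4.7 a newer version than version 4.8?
No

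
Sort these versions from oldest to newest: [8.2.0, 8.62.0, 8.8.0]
[8.2.0, 8.8.0, 8.62.0]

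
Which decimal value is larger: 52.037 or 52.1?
52.1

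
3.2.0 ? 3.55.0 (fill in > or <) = <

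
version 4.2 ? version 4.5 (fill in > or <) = <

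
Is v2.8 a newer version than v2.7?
Yes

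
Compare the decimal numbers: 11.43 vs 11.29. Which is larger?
11.43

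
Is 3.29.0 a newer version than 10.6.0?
No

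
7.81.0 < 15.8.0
True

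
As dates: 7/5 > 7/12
False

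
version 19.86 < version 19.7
False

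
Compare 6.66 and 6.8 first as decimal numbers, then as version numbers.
As decimals: 6.66 < 6.8. As versions: v6.66 > v6.8 (minor version 66 > 8).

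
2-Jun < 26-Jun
True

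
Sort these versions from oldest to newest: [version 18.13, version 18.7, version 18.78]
[version 18.7, version 18.13, version 18.78]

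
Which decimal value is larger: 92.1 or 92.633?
92.633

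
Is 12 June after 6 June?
Yes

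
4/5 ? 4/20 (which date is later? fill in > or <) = <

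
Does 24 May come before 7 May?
No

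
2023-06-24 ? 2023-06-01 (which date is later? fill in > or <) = >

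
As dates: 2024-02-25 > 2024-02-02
True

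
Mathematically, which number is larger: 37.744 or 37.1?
37.744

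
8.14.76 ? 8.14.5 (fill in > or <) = >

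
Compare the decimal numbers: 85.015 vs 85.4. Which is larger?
85.4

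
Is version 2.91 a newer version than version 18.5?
No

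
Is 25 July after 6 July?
Yes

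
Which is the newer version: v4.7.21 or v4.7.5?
v4.7.21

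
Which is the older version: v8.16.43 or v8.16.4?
v8.16.4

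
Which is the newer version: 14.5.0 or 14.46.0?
14.46.0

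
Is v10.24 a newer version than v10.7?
Yes. Version numbers are compared segment by segment as integers, not as decimals: minor version 24 > 7, so v10.24 > v10.7 (even though the decimal 10.24 < 10.7).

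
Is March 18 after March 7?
Yes. Day 18 comes after day 7 in March — this is a date comparison, not a decimal one (the decimal 3.18 would be smaller than 3.7).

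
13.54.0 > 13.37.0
True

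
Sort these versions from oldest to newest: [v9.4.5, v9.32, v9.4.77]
[v9.4.5, v9.4.77, v9.32]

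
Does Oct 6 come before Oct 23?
Yes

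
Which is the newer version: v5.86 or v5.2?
v5.86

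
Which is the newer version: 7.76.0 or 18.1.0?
18.1.0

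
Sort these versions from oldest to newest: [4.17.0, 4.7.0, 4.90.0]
[4.7.0, 4.17.0, 4.90.0]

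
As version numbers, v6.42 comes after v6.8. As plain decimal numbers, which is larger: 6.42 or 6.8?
6.8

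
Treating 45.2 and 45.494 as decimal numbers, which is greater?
45.494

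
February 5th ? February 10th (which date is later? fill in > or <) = <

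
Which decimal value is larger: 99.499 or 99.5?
99.5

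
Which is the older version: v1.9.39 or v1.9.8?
v1.9.8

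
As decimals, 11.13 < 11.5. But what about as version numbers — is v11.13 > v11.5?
True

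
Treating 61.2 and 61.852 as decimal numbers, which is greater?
61.852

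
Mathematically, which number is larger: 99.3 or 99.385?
99.385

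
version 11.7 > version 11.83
False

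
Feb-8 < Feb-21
True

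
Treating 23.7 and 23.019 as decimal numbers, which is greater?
23.7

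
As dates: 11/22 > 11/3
True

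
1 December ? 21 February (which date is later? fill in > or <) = >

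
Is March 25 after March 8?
Yes. Day 25 comes after day 8 in March — this is a date comparison, not a decimal one (the decimal 3.25 would be smaller than 3.8).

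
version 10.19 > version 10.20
False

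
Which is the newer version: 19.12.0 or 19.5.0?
19.12.0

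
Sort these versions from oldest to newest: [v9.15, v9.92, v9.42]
[v9.15, v9.42, v9.92]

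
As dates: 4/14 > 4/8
True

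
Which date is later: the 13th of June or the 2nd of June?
the 13th of June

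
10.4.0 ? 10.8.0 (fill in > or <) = <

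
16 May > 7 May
True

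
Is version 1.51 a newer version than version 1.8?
Yes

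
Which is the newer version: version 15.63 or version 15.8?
version 15.63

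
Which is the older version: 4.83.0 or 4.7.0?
4.7.0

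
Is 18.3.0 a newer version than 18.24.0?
No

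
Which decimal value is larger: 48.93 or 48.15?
48.93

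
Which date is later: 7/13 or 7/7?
7/13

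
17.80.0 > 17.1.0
True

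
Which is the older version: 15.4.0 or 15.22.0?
15.4.0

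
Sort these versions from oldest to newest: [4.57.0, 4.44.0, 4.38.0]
[4.38.0, 4.44.0, 4.57.0]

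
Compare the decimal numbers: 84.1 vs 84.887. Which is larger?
84.887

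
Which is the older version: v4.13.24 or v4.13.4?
v4.13.4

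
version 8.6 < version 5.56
False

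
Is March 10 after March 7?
Yes. Day 10 comes after day 7 in March — this is a date comparison, not a decimal one (the decimal 3.10 would be smaller than 3.7).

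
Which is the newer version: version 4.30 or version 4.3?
version 4.30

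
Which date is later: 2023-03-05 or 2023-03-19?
2023-03-19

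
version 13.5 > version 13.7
False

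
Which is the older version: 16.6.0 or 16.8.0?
16.6.0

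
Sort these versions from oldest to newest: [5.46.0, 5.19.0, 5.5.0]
[5.5.0, 5.19.0, 5.46.0]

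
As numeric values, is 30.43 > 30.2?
True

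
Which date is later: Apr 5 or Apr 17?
Apr 17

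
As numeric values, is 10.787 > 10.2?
True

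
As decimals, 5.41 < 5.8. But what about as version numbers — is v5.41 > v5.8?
True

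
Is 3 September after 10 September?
No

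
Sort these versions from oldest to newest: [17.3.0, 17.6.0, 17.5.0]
[17.3.0, 17.5.0, 17.6.0]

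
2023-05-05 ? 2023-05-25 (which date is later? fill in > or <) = <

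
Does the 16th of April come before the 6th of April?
No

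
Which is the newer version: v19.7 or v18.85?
v19.7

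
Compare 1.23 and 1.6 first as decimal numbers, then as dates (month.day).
As decimals: 1.23 < 1.6. As dates: 1/23 is later than 1/6 (day 23 > day 6).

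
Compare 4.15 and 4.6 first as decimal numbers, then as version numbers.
As decimals: 4.15 < 4.6. As versions: v4.15 > v4.6 (minor version 15 > 6).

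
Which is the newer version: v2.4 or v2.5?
v2.5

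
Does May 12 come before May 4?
No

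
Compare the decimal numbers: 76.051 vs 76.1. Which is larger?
76.1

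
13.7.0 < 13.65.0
True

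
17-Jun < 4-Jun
False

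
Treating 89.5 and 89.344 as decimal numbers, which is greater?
89.5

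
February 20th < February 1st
False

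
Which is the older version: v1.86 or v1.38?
v1.38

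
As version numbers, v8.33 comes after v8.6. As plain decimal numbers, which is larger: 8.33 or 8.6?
8.6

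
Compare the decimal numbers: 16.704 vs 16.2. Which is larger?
16.704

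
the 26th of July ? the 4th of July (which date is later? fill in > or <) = >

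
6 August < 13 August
True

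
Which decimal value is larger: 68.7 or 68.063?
68.7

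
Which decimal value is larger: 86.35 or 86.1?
86.35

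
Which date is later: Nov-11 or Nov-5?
Nov-11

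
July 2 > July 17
False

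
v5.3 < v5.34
True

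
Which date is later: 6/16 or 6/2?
6/16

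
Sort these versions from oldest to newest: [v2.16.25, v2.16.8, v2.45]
[v2.16.8, v2.16.25, v2.45]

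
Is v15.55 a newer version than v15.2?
Yes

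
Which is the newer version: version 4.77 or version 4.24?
version 4.77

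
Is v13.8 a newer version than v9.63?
Yes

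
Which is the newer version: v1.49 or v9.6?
v9.6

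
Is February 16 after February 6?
Yes. Day 16 comes after day 6 in February — this is a date comparison, not a decimal one (the decimal 2.16 would be smaller than 2.6).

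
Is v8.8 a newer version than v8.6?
Yes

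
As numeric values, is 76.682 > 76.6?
True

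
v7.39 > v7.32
True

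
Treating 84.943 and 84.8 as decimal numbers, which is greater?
84.943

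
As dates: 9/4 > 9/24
False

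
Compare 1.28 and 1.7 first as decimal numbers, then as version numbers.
As decimals: 1.28 < 1.7. As versions: v1.28 > v1.7 (minor version 28 > 7).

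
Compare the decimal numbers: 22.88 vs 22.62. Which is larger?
22.88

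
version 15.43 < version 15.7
False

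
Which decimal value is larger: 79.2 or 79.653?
79.653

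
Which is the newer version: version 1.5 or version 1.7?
version 1.7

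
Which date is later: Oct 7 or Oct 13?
Oct 13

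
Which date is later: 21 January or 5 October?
5 October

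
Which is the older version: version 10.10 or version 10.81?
version 10.10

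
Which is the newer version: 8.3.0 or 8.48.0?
8.48.0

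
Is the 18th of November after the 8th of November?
Yes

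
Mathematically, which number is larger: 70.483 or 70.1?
70.483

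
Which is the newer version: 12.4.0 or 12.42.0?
12.42.0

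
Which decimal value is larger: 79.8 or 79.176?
79.8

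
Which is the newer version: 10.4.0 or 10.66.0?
10.66.0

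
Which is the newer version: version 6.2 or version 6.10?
version 6.10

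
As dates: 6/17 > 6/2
True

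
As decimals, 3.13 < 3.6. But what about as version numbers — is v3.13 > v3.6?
True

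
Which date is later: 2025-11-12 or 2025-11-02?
2025-11-12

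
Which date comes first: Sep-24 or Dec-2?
Sep-24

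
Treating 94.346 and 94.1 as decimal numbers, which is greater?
94.346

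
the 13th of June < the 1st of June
False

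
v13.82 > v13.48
True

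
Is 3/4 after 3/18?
No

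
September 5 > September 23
False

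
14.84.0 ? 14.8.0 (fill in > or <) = >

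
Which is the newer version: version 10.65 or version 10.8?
version 10.65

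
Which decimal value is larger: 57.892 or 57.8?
57.892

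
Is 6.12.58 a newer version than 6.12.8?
Yes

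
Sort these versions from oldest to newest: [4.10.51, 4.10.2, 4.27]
[4.10.2, 4.10.51, 4.27]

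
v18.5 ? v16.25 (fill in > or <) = >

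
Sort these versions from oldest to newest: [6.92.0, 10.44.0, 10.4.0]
[6.92.0, 10.4.0, 10.44.0]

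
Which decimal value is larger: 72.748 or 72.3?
72.748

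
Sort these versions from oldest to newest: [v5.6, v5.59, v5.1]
[v5.1, v5.6, v5.59]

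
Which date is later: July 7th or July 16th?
July 16th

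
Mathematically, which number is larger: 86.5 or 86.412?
86.5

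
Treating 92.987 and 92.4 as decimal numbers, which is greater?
92.987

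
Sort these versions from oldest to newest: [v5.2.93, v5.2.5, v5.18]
[v5.2.5, v5.2.93, v5.18]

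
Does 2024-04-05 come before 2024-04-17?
Yes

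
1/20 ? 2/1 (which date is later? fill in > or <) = <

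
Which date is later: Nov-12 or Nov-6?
Nov-12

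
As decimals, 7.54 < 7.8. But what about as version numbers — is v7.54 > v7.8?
True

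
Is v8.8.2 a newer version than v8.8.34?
No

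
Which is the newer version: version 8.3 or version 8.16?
version 8.16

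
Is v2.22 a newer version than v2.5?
Yes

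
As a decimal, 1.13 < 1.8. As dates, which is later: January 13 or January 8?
January 13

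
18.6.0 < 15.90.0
False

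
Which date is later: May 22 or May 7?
May 22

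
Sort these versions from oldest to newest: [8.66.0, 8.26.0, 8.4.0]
[8.4.0, 8.26.0, 8.66.0]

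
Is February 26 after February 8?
Yes. Day 26 comes after day 8 in February — this is a date comparison, not a decimal one (the decimal 2.26 would be smaller than 2.8).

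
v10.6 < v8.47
False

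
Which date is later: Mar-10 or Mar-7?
Mar-10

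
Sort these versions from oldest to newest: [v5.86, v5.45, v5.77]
[v5.45, v5.77, v5.86]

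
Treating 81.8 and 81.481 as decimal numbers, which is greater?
81.8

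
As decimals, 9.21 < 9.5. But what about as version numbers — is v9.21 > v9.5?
True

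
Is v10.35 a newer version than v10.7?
Yes. Version numbers are compared segment by segment as integers, not as decimals: minor version 35 > 7, so v10.35 > v10.7 (even though the decimal 10.35 < 10.7).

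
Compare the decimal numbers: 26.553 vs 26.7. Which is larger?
26.7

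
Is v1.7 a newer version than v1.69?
No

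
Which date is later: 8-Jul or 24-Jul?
24-Jul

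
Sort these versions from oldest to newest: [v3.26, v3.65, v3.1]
[v3.1, v3.26, v3.65]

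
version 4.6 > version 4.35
False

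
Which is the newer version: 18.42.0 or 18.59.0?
18.59.0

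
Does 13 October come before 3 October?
No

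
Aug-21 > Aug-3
True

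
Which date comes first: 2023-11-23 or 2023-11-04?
2023-11-04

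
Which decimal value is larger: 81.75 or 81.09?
81.75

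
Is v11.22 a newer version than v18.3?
No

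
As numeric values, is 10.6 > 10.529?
True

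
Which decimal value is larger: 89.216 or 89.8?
89.8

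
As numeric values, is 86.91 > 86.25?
True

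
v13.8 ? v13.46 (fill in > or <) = <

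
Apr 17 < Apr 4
False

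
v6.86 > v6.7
True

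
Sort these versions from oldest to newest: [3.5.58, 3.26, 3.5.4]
[3.5.4, 3.5.58, 3.26]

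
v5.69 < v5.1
False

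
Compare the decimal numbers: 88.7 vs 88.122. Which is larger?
88.7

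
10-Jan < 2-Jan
False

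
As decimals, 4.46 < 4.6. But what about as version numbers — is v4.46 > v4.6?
True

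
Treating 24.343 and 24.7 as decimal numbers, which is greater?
24.7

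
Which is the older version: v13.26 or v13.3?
v13.3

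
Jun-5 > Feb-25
True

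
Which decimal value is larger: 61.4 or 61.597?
61.597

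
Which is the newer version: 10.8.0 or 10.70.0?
10.70.0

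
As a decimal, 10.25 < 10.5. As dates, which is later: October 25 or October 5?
October 25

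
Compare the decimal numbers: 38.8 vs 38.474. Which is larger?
38.8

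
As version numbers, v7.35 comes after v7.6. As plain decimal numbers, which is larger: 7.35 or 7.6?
7.6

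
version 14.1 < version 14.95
True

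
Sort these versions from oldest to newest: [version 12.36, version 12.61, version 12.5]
[version 12.5, version 12.36, version 12.61]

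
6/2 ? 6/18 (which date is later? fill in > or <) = <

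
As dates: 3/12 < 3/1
False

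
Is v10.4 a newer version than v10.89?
No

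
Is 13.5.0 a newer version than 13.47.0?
No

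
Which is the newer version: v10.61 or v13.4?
v13.4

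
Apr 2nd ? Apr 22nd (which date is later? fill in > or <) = <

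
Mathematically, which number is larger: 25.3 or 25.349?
25.349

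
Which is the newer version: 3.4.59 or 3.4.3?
3.4.59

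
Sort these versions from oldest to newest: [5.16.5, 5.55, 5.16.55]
[5.16.5, 5.16.55, 5.55]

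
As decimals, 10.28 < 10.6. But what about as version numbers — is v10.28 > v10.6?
True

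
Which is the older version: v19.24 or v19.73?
v19.24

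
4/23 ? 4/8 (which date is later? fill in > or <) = >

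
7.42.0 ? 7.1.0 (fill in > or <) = >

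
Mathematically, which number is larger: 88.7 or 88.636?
88.7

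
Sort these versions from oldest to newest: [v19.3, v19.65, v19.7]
[v19.3, v19.7, v19.65]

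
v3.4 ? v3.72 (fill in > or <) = <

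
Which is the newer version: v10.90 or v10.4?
v10.90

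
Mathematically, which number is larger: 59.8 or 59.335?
59.8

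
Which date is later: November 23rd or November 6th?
November 23rd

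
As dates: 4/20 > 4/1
True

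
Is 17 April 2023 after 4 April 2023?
Yes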